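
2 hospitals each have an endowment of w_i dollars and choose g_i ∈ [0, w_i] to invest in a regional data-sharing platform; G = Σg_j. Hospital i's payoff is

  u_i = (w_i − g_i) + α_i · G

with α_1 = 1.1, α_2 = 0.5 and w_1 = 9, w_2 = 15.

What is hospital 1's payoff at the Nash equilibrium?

∂u_i/∂g_i = α_i − 1, so hospital i contributes w_i if α_i > 1, else 0.
α_i > 1 for i ∈ {1}; NE contributions (9, 0), G = 9.
u_1 = (9 − 9) + 1.1·9 = 9.9.

9.9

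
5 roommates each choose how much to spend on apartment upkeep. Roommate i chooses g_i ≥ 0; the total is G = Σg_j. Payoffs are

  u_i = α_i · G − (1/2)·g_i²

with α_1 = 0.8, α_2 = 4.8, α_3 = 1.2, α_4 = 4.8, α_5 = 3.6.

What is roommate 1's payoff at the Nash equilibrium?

Roommate i's FOC: ∂u_i/∂g_i = α_i − g_i = 0, so g_i* = α_i.
NE contributions = (0.8, 4.8, 1.2, 4.8, 3.6); G = 15.2.
u_1 = α_1·G − ½·(g_1)² = 0.8·15.2 − ½·0.8² = 11.84.

11.84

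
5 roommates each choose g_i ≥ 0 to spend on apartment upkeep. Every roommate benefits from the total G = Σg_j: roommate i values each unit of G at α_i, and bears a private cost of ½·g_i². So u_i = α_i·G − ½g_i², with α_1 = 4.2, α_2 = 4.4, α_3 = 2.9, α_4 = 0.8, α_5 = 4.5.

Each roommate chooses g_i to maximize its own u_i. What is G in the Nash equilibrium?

Roommate i's FOC: ∂u_i/∂g_i = α_i − g_i = 0, so g_i* = α_i.
NE contributions = (4.2, 4.4, 2.9, 0.8, 4.5); G = 16.8.

16.8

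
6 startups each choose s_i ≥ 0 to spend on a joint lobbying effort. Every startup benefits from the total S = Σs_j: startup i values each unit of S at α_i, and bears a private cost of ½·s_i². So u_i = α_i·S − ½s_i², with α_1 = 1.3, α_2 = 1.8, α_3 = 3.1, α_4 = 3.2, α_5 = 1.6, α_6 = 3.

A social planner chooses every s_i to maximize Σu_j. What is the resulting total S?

Planner FOC: ∂(Σu_j)/∂s_i = (Σα_j) − s_i = 0, so s_i^SO = Σα_j = 14 for every i; S^SO = 84.

84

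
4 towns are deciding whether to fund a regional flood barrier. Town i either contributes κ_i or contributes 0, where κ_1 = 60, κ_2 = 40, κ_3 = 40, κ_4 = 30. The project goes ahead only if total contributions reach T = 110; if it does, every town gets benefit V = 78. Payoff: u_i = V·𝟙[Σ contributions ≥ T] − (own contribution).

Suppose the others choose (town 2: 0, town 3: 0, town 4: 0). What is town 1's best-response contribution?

0

Others' total = 0. Even contributing 60 gives 60 < 110: no benefit either way.
Best response: 0.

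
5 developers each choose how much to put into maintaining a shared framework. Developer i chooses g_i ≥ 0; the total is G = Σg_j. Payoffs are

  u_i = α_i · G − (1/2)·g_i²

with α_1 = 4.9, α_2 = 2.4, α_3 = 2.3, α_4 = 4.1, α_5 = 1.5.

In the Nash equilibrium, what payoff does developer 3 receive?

32.315

Developer i's FOC: ∂u_i/∂g_i = α_i − g_i = 0, so g_i* = α_i.
NE contributions = (4.9, 2.4, 2.3, 4.1, 1.5); G = 15.2.
u_3 = α_3·G − ½·(g_3)² = 2.3·15.2 − ½·2.3² = 32.315.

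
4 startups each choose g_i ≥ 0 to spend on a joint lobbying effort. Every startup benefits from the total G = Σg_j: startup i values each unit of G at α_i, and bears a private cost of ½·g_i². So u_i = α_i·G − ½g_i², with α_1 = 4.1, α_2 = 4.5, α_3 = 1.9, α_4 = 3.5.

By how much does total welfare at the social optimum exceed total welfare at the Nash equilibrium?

Startup i's FOC: ∂u_i/∂g_i = α_i − g_i = 0, so g_i* = α_i.
NE contributions = (4.1, 4.5, 1.9, 3.5); G = 14.
W^NE = (Σα)·G − ½Σα_i² = 14² − ½·52.92 = 169.54.
Planner sets g_i = Σα_j = 14 for every i, so G^SO = 4·14 = 56.
W^SO = (Σα)·G^SO − ½·4·(Σα)² = (4/2)·14² = 392.
Deadweight loss = W^SO − W^NE = 222.46.

222.46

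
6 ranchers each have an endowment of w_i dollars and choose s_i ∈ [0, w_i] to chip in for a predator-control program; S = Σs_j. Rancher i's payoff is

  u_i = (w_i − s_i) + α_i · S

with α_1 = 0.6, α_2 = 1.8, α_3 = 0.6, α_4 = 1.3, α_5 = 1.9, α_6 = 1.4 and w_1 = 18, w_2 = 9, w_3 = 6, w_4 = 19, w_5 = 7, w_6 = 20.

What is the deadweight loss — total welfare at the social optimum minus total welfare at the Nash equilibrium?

∂u_i/∂s_i = α_i − 1, so rancher i contributes w_i if α_i > 1, else 0.
α_i > 1 for i ∈ {2, 4, 5, 6}; NE contributions (0, 9, 0, 19, 7, 20), S = 55.
W^NE = Σw_i − S^NE + (Σα_i)·S^NE = 79 + 6.6·55 = 442.
Planner: ∂(Σu_j)/∂s_i = Σα_j − 1 = 6.6 > 0, so everyone contributes w_i; S^SO = 79, W^SO = 79 + 6.6·79 = 600.4.
Deadweight loss = 158.4.

158.4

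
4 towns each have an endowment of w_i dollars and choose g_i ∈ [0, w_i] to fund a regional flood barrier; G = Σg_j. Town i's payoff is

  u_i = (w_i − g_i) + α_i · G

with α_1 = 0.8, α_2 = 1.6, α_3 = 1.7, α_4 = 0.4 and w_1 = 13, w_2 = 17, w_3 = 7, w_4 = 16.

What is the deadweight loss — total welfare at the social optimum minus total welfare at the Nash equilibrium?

101.5

∂u_i/∂g_i = α_i − 1, so town i contributes w_i if α_i > 1, else 0.
α_i > 1 for i ∈ {2, 3}; NE contributions (0, 17, 7, 0), G = 24.
W^NE = Σw_i − G^NE + (Σα_i)·G^NE = 53 + 3.5·24 = 137.
Planner: ∂(Σu_j)/∂g_i = Σα_j − 1 = 3.5 > 0, so everyone contributes w_i; G^SO = 53, W^SO = 53 + 3.5·53 = 238.5.
Deadweight loss = 101.5.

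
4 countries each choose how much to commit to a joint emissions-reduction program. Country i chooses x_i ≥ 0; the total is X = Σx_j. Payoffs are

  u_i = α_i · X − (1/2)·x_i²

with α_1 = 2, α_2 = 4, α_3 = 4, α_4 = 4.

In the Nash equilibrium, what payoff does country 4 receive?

48

Country i's FOC: ∂u_i/∂x_i = α_i − x_i = 0, so x_i* = α_i.
NE contributions = (2, 4, 4, 4); X = 14.
u_4 = α_4·X − ½·(x_4)² = 4·14 − ½·4² = 48.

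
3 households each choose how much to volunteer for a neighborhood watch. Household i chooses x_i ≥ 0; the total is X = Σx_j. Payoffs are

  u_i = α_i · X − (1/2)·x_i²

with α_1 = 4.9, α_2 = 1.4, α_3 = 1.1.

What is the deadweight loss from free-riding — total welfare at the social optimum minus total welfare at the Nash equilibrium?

Household i's FOC: ∂u_i/∂x_i = α_i − x_i = 0, so x_i* = α_i.
NE contributions = (4.9, 1.4, 1.1); X = 7.4.
W^NE = (Σα)·X − ½Σα_i² = 7.4² − ½·27.18 = 41.17.
Planner sets x_i = Σα_j = 7.4 for every i, so X^SO = 3·7.4 = 22.2.
W^SO = (Σα)·X^SO − ½·3·(Σα)² = (3/2)·7.4² = 82.14.
Deadweight loss = W^SO − W^NE = 40.97.

40.97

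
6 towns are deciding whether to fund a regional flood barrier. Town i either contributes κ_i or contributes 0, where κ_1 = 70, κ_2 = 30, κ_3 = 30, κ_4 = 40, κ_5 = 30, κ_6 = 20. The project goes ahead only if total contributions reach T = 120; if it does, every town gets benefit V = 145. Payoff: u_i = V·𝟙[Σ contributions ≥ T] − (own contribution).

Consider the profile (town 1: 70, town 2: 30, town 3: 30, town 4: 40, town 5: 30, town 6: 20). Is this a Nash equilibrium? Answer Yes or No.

Total = 220 ≥ 120: provided.
Town 1 (pledges 70, payoff 75): dropping to 0 → total 150, payoff 145. Profitable deviation.

No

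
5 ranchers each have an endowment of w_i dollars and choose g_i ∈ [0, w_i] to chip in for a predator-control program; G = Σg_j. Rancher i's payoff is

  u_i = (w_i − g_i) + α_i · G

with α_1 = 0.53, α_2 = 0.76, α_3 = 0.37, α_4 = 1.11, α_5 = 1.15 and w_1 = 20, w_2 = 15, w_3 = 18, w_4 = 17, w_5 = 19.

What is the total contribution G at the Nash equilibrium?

∂u_i/∂g_i = α_i − 1, so rancher i contributes w_i if α_i > 1, else 0.
α_i > 1 for i ∈ {4, 5}; NE contributions (0, 0, 0, 17, 19), G = 36.

36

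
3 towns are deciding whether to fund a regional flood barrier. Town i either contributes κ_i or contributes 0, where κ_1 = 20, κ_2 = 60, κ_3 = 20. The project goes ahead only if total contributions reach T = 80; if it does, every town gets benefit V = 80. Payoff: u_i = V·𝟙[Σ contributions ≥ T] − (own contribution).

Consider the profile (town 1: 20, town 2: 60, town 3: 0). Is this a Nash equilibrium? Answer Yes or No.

Yes

Total = 80 ≥ 80: provided.
Town 1 (pledges 20, payoff 60): dropping to 0 → total 60, payoff 0. No gain.
Town 2 (pledges 60, payoff 20): dropping to 0 → total 20, payoff 0. No gain.
Town 3 (pledges 0, payoff 80): pledging 20 → total 100, payoff 60. No gain.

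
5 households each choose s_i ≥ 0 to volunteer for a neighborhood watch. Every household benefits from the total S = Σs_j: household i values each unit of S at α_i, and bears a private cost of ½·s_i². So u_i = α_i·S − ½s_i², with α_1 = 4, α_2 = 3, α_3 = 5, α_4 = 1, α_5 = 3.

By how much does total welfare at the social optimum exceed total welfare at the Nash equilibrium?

Household i's FOC: ∂u_i/∂s_i = α_i − s_i = 0, so s_i* = α_i.
NE contributions = (4, 3, 5, 1, 3); S = 16.
W^NE = (Σα)·S − ½Σα_i² = 16² − ½·60 = 226.
Planner sets s_i = Σα_j = 16 for every i, so S^SO = 5·16 = 80.
W^SO = (Σα)·S^SO − ½·5·(Σα)² = (5/2)·16² = 640.
Deadweight loss = W^SO − W^NE = 414.

414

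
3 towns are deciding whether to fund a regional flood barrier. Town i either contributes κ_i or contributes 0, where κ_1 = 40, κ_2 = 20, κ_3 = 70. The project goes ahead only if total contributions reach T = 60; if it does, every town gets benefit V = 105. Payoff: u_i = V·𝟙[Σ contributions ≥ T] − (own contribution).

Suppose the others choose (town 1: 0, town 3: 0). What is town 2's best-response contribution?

0

Others' total = 0. Even contributing 20 gives 20 < 60: no benefit either way.
Best response: 0.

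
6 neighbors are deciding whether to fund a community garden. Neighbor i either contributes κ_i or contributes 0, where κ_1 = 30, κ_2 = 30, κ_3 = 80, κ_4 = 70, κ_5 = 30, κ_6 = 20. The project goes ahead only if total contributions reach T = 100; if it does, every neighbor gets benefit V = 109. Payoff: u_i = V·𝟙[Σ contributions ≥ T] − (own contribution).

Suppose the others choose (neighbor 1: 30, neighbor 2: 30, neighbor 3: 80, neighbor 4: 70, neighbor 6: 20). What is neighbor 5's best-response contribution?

0

Others' total = 230 ≥ 100; contributing adds cost 30 for no extra benefit.
Best response: 0.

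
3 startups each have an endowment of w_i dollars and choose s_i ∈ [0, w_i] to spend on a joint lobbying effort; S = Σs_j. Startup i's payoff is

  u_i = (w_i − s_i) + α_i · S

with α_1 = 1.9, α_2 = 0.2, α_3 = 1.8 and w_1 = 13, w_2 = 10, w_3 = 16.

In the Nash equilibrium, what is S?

∂u_i/∂s_i = α_i − 1, so startup i contributes w_i if α_i > 1, else 0.
α_i > 1 for i ∈ {1, 3}; NE contributions (13, 0, 16), S = 29.

29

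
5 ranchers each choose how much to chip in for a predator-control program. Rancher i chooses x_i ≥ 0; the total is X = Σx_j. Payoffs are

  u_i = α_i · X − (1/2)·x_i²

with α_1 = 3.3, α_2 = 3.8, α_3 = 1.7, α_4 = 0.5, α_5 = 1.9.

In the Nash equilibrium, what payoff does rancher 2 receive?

35.34

Rancher i's FOC: ∂u_i/∂x_i = α_i − x_i = 0, so x_i* = α_i.
NE contributions = (3.3, 3.8, 1.7, 0.5, 1.9); X = 11.2.
u_2 = α_2·X − ½·(x_2)² = 3.8·11.2 − ½·3.8² = 35.34.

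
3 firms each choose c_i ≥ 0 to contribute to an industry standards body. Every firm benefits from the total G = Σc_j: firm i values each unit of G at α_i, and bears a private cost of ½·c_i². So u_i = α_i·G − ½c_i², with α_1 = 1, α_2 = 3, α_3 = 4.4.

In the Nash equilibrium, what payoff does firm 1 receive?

7.9

Firm i's FOC: ∂u_i/∂c_i = α_i − c_i = 0, so c_i* = α_i.
NE contributions = (1, 3, 4.4); G = 8.4.
u_1 = α_1·G − ½·(c_1)² = 1·8.4 − ½·1² = 7.9.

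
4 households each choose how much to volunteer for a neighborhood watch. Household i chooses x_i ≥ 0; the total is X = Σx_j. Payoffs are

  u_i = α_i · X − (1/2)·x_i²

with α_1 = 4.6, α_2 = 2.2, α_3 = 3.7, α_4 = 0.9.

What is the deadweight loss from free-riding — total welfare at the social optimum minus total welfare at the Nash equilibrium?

Household i's FOC: ∂u_i/∂x_i = α_i − x_i = 0, so x_i* = α_i.
NE contributions = (4.6, 2.2, 3.7, 0.9); X = 11.4.
W^NE = (Σα)·X − ½Σα_i² = 11.4² − ½·40.5 = 109.71.
Planner sets x_i = Σα_j = 11.4 for every i, so X^SO = 4·11.4 = 45.6.
W^SO = (Σα)·X^SO − ½·4·(Σα)² = (4/2)·11.4² = 259.92.
Deadweight loss = W^SO − W^NE = 150.21.

150.21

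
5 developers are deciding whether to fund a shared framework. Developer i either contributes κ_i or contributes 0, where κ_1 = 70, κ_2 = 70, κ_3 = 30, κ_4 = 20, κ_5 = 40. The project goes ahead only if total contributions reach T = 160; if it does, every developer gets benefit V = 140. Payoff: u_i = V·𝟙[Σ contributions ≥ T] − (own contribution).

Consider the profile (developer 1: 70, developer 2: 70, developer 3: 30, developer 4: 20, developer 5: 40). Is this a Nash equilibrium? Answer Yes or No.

Total = 230 ≥ 160: provided.
Developer 1 (pledges 70, payoff 70): dropping to 0 → total 160, payoff 140. Profitable deviation.

No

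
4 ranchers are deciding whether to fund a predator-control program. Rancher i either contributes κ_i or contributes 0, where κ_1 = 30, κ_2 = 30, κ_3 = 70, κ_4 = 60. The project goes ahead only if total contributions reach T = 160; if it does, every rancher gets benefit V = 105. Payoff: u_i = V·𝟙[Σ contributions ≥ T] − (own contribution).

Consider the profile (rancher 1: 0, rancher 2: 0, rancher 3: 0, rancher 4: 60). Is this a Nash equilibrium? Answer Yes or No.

Total = 60 < 160: not provided.
Rancher 1 (pledges 0, payoff 0): pledging 30 → total 90, payoff -30. No gain.
Rancher 2 (pledges 0, payoff 0): pledging 30 → total 90, payoff -30. No gain.
Rancher 3 (pledges 0, payoff 0): pledging 70 → total 130, payoff -70. No gain.
Rancher 4 (pledges 60, payoff -60): dropping to 0 → total 0, payoff 0. Profitable deviation.

No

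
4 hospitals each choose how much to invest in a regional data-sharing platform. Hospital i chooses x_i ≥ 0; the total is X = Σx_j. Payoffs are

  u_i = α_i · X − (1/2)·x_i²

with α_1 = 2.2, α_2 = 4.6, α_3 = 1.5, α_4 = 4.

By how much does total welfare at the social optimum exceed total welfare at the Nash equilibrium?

173.415

Hospital i's FOC: ∂u_i/∂x_i = α_i − x_i = 0, so x_i* = α_i.
NE contributions = (2.2, 4.6, 1.5, 4); X = 12.3.
W^NE = (Σα)·X − ½Σα_i² = 12.3² − ½·44.25 = 129.165.
Planner sets x_i = Σα_j = 12.3 for every i, so X^SO = 4·12.3 = 49.2.
W^SO = (Σα)·X^SO − ½·4·(Σα)² = (4/2)·12.3² = 302.58.
Deadweight loss = W^SO − W^NE = 173.415.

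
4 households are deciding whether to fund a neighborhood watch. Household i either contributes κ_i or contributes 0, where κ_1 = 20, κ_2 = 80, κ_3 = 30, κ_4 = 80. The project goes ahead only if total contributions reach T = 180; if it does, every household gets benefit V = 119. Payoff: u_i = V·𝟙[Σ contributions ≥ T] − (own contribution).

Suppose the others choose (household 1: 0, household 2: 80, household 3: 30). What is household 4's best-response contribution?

Others' total = 110. Contributing 80 brings total to 190 ≥ 180: gain V − κ_4 = 39.
Best response: 80.

80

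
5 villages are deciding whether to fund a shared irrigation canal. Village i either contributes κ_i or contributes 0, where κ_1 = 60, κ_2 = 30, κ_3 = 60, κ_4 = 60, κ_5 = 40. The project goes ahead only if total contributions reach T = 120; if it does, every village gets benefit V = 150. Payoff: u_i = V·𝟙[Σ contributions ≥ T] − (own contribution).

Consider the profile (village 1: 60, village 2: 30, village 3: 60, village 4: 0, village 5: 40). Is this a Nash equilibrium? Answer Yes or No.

No

Total = 190 ≥ 120: provided.
Village 1 (pledges 60, payoff 90): dropping to 0 → total 130, payoff 150. Profitable deviation.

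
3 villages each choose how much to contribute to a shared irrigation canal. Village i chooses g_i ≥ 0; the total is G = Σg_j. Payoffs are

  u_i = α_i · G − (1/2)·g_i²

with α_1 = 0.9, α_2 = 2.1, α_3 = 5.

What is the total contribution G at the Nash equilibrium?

8

Village i's FOC: ∂u_i/∂g_i = α_i − g_i = 0, so g_i* = α_i.
NE contributions = (0.9, 2.1, 5); G = 8.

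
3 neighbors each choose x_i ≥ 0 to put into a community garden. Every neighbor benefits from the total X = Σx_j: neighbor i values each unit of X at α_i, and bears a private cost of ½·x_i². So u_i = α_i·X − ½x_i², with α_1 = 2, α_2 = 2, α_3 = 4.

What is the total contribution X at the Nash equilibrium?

Neighbor i's FOC: ∂u_i/∂x_i = α_i − x_i = 0, so x_i* = α_i.
NE contributions = (2, 2, 4); X = 8.

8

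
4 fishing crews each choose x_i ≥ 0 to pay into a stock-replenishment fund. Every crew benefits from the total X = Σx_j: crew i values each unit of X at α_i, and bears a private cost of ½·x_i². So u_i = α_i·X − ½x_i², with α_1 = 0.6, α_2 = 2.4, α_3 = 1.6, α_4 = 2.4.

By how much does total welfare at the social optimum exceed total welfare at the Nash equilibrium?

56.22

Crew i's FOC: ∂u_i/∂x_i = α_i − x_i = 0, so x_i* = α_i.
NE contributions = (0.6, 2.4, 1.6, 2.4); X = 7.
W^NE = (Σα)·X − ½Σα_i² = 7² − ½·14.44 = 41.78.
Planner sets x_i = Σα_j = 7 for every i, so X^SO = 4·7 = 28.
W^SO = (Σα)·X^SO − ½·4·(Σα)² = (4/2)·7² = 98.
Deadweight loss = W^SO − W^NE = 56.22.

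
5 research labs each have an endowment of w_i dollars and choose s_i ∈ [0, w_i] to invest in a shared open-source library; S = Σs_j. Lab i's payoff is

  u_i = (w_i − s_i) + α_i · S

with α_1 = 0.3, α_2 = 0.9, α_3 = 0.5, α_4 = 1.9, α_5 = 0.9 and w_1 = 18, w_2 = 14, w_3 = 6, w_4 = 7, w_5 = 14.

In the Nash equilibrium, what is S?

7

∂u_i/∂s_i = α_i − 1, so lab i contributes w_i if α_i > 1, else 0.
α_i > 1 for i ∈ {4}; NE contributions (0, 0, 0, 7, 0), S = 7.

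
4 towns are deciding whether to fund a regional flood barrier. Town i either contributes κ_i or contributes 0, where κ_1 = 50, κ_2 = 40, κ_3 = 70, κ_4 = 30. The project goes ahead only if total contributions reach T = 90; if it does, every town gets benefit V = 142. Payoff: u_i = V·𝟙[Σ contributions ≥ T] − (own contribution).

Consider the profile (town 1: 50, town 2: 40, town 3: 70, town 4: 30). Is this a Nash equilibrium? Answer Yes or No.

Total = 190 ≥ 90: provided.
Town 1 (pledges 50, payoff 92): dropping to 0 → total 140, payoff 142. Profitable deviation.

No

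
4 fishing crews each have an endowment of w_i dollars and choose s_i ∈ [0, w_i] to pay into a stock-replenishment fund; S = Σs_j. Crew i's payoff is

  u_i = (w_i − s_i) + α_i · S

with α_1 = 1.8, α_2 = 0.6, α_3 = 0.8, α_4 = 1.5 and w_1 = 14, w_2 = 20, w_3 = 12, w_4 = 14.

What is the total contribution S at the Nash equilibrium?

28

∂u_i/∂s_i = α_i − 1, so crew i contributes w_i if α_i > 1, else 0.
α_i > 1 for i ∈ {1, 4}; NE contributions (14, 0, 0, 14), S = 28.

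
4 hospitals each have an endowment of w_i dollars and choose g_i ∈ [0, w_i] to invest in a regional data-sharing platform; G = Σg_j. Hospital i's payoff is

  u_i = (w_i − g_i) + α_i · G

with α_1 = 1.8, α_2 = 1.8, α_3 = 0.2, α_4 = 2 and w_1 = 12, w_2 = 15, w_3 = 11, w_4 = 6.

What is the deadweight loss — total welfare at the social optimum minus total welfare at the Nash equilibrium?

∂u_i/∂g_i = α_i − 1, so hospital i contributes w_i if α_i > 1, else 0.
α_i > 1 for i ∈ {1, 2, 4}; NE contributions (12, 15, 0, 6), G = 33.
W^NE = Σw_i − G^NE + (Σα_i)·G^NE = 44 + 4.8·33 = 202.4.
Planner: ∂(Σu_j)/∂g_i = Σα_j − 1 = 4.8 > 0, so everyone contributes w_i; G^SO = 44, W^SO = 44 + 4.8·44 = 255.2.
Deadweight loss = 52.8.

52.8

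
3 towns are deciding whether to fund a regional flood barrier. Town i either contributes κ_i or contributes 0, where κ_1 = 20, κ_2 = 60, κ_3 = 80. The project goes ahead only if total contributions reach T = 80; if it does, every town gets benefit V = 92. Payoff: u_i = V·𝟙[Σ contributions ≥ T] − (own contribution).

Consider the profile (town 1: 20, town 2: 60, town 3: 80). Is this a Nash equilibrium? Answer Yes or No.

No

Total = 160 ≥ 80: provided.
Town 1 (pledges 20, payoff 72): dropping to 0 → total 140, payoff 92. Profitable deviation.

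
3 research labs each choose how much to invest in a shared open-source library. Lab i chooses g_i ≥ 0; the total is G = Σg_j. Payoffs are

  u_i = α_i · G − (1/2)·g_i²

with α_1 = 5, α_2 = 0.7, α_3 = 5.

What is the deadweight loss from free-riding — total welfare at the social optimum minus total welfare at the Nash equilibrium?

Lab i's FOC: ∂u_i/∂g_i = α_i − g_i = 0, so g_i* = α_i.
NE contributions = (5, 0.7, 5); G = 10.7.
W^NE = (Σα)·G − ½Σα_i² = 10.7² − ½·50.49 = 89.245.
Planner sets g_i = Σα_j = 10.7 for every i, so G^SO = 3·10.7 = 32.1.
W^SO = (Σα)·G^SO − ½·3·(Σα)² = (3/2)·10.7² = 171.735.
Deadweight loss = W^SO − W^NE = 82.49.

82.49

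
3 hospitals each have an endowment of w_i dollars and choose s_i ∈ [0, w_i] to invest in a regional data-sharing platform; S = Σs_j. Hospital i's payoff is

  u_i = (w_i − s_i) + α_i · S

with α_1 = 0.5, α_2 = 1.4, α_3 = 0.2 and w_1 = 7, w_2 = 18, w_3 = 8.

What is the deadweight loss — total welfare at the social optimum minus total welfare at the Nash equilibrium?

16.5

∂u_i/∂s_i = α_i − 1, so hospital i contributes w_i if α_i > 1, else 0.
α_i > 1 for i ∈ {2}; NE contributions (0, 18, 0), S = 18.
W^NE = Σw_i − S^NE + (Σα_i)·S^NE = 33 + 1.1·18 = 52.8.
Planner: ∂(Σu_j)/∂s_i = Σα_j − 1 = 1.1 > 0, so everyone contributes w_i; S^SO = 33, W^SO = 33 + 1.1·33 = 69.3.
Deadweight loss = 16.5.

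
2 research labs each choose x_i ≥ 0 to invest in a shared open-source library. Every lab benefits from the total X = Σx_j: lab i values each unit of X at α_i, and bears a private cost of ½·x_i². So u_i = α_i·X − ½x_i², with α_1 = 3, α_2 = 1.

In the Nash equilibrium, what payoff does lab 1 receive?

Lab i's FOC: ∂u_i/∂x_i = α_i − x_i = 0, so x_i* = α_i.
NE contributions = (3, 1); X = 4.
u_1 = α_1·X − ½·(x_1)² = 3·4 − ½·3² = 7.5.

7.5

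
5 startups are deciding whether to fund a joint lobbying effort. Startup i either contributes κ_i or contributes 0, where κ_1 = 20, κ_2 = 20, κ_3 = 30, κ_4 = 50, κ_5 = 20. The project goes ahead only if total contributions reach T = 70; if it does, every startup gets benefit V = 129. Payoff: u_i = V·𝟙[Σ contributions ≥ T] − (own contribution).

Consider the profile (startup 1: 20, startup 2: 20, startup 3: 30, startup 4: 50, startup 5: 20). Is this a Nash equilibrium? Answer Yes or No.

Total = 140 ≥ 70: provided.
Startup 1 (pledges 20, payoff 109): dropping to 0 → total 120, payoff 129. Profitable deviation.

No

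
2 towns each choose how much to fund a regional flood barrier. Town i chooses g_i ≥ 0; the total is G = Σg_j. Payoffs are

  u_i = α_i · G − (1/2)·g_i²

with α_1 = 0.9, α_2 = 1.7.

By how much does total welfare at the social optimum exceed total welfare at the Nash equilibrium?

Town i's FOC: ∂u_i/∂g_i = α_i − g_i = 0, so g_i* = α_i.
NE contributions = (0.9, 1.7); G = 2.6.
W^NE = (Σα)·G − ½Σα_i² = 2.6² − ½·3.7 = 4.91.
Planner sets g_i = Σα_j = 2.6 for every i, so G^SO = 2·2.6 = 5.2.
W^SO = (Σα)·G^SO − ½·2·(Σα)² = (2/2)·2.6² = 6.76.
Deadweight loss = W^SO − W^NE = 1.85.

1.85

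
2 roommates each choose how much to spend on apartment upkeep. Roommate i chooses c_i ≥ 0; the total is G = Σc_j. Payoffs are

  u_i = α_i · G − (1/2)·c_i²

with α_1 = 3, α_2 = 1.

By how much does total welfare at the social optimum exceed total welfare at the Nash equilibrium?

Roommate i's FOC: ∂u_i/∂c_i = α_i − c_i = 0, so c_i* = α_i.
NE contributions = (3, 1); G = 4.
W^NE = (Σα)·G − ½Σα_i² = 4² − ½·10 = 11.
Planner sets c_i = Σα_j = 4 for every i, so G^SO = 2·4 = 8.
W^SO = (Σα)·G^SO − ½·2·(Σα)² = (2/2)·4² = 16.
Deadweight loss = W^SO − W^NE = 5.

5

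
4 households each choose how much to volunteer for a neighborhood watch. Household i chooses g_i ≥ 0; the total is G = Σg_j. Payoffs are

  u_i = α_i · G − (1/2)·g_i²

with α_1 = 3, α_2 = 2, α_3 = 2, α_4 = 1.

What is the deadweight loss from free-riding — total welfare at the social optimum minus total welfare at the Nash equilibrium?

Household i's FOC: ∂u_i/∂g_i = α_i − g_i = 0, so g_i* = α_i.
NE contributions = (3, 2, 2, 1); G = 8.
W^NE = (Σα)·G − ½Σα_i² = 8² − ½·18 = 55.
Planner sets g_i = Σα_j = 8 for every i, so G^SO = 4·8 = 32.
W^SO = (Σα)·G^SO − ½·4·(Σα)² = (4/2)·8² = 128.
Deadweight loss = W^SO − W^NE = 73.

73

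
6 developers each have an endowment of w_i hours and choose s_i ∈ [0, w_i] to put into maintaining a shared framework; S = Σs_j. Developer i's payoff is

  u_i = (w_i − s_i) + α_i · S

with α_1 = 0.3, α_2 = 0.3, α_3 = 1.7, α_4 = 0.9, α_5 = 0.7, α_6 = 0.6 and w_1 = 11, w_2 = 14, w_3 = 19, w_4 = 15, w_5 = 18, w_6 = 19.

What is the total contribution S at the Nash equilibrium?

∂u_i/∂s_i = α_i − 1, so developer i contributes w_i if α_i > 1, else 0.
α_i > 1 for i ∈ {3}; NE contributions (0, 0, 19, 0, 0, 0), S = 19.

19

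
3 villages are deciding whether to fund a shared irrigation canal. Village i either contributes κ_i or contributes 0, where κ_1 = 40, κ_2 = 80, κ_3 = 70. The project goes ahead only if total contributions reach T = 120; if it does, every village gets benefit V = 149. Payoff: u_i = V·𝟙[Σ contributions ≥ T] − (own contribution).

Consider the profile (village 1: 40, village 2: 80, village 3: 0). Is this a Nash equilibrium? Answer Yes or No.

Total = 120 ≥ 120: provided.
Village 1 (pledges 40, payoff 109): dropping to 0 → total 80, payoff 0. No gain.
Village 2 (pledges 80, payoff 69): dropping to 0 → total 40, payoff 0. No gain.
Village 3 (pledges 0, payoff 149): pledging 70 → total 190, payoff 79. No gain.

Yes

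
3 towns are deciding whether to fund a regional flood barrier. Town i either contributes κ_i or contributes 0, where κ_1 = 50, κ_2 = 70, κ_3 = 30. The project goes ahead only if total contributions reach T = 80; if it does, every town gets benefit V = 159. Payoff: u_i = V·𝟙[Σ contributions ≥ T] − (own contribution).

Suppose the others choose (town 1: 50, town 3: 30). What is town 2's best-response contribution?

Others' total = 80 ≥ 80; contributing adds cost 70 for no extra benefit.
Best response: 0.

0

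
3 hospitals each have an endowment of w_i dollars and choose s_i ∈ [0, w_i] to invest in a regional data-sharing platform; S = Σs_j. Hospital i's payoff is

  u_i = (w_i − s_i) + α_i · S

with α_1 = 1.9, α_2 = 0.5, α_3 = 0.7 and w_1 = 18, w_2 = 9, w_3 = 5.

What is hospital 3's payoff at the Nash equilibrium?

∂u_i/∂s_i = α_i − 1, so hospital i contributes w_i if α_i > 1, else 0.
α_i > 1 for i ∈ {1}; NE contributions (18, 0, 0), S = 18.
u_3 = (5 − 0) + 0.7·18 = 17.6.

17.6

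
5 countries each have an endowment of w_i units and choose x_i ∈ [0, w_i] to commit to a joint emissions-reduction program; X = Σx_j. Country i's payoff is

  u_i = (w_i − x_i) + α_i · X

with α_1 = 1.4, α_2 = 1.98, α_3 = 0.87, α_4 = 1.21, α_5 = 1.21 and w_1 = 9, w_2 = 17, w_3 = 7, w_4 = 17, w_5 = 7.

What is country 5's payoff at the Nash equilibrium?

60.5

∂u_i/∂x_i = α_i − 1, so country i contributes w_i if α_i > 1, else 0.
α_i > 1 for i ∈ {1, 2, 4, 5}; NE contributions (9, 17, 0, 17, 7), X = 50.
u_5 = (7 − 7) + 1.21·50 = 60.5.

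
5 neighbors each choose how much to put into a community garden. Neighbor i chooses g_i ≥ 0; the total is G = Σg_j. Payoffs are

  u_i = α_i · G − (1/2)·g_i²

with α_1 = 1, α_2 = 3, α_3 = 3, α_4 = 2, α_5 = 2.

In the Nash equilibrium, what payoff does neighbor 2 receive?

28.5

Neighbor i's FOC: ∂u_i/∂g_i = α_i − g_i = 0, so g_i* = α_i.
NE contributions = (1, 3, 3, 2, 2); G = 11.
u_2 = α_2·G − ½·(g_2)² = 3·11 − ½·3² = 28.5.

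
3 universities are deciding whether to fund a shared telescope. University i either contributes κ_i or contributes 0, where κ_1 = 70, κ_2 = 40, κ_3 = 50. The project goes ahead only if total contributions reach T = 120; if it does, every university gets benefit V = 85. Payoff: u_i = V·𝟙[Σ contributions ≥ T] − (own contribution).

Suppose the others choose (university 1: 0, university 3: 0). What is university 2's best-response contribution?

0

Others' total = 0. Even contributing 40 gives 40 < 120: no benefit either way.
Best response: 0.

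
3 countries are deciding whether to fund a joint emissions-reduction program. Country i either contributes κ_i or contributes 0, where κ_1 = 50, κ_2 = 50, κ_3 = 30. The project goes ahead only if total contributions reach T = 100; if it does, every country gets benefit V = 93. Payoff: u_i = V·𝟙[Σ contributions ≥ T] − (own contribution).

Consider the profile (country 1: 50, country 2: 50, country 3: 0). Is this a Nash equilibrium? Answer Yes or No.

Total = 100 ≥ 100: provided.
Country 1 (pledges 50, payoff 43): dropping to 0 → total 50, payoff 0. No gain.
Country 2 (pledges 50, payoff 43): dropping to 0 → total 50, payoff 0. No gain.
Country 3 (pledges 0, payoff 93): pledging 30 → total 130, payoff 63. No gain.

Yes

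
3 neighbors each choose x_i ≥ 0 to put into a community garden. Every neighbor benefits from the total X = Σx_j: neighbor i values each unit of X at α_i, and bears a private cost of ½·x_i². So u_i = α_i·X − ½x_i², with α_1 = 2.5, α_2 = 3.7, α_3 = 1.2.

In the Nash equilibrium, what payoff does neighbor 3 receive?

8.16

Neighbor i's FOC: ∂u_i/∂x_i = α_i − x_i = 0, so x_i* = α_i.
NE contributions = (2.5, 3.7, 1.2); X = 7.4.
u_3 = α_3·X − ½·(x_3)² = 1.2·7.4 − ½·1.2² = 8.16.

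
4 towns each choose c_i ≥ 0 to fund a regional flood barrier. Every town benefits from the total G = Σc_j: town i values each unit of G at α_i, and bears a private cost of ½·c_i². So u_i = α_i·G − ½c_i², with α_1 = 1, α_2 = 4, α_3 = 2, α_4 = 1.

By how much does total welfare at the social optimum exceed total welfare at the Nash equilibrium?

Town i's FOC: ∂u_i/∂c_i = α_i − c_i = 0, so c_i* = α_i.
NE contributions = (1, 4, 2, 1); G = 8.
W^NE = (Σα)·G − ½Σα_i² = 8² − ½·22 = 53.
Planner sets c_i = Σα_j = 8 for every i, so G^SO = 4·8 = 32.
W^SO = (Σα)·G^SO − ½·4·(Σα)² = (4/2)·8² = 128.
Deadweight loss = W^SO − W^NE = 75.

75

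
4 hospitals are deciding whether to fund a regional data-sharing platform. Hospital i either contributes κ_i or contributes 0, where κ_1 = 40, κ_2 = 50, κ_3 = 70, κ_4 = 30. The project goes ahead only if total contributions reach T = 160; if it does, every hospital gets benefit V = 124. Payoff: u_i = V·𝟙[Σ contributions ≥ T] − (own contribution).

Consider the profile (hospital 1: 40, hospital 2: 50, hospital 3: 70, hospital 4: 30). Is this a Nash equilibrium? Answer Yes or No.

No

Total = 190 ≥ 160: provided.
Hospital 1 (pledges 40, payoff 84): dropping to 0 → total 150, payoff 0. No gain.
Hospital 2 (pledges 50, payoff 74): dropping to 0 → total 140, payoff 0. No gain.
Hospital 3 (pledges 70, payoff 54): dropping to 0 → total 120, payoff 0. No gain.
Hospital 4 (pledges 30, payoff 94): dropping to 0 → total 160, payoff 124. Profitable deviation.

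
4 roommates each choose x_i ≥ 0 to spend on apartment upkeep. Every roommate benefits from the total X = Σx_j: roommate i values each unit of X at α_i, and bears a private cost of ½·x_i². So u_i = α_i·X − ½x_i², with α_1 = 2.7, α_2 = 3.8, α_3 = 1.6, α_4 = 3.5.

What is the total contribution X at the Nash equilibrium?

11.6

Roommate i's FOC: ∂u_i/∂x_i = α_i − x_i = 0, so x_i* = α_i.
NE contributions = (2.7, 3.8, 1.6, 3.5); X = 11.6.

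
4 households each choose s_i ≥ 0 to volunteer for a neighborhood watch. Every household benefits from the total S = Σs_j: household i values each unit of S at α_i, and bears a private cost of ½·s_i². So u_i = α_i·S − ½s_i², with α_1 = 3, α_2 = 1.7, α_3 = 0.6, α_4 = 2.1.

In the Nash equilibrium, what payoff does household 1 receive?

Household i's FOC: ∂u_i/∂s_i = α_i − s_i = 0, so s_i* = α_i.
NE contributions = (3, 1.7, 0.6, 2.1); S = 7.4.
u_1 = α_1·S − ½·(s_1)² = 3·7.4 − ½·3² = 17.7.

17.7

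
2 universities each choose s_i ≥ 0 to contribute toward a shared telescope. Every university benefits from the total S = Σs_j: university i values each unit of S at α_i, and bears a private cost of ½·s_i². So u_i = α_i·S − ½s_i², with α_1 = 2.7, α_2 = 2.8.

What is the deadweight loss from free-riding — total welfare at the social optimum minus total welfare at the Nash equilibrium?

7.565

University i's FOC: ∂u_i/∂s_i = α_i − s_i = 0, so s_i* = α_i.
NE contributions = (2.7, 2.8); S = 5.5.
W^NE = (Σα)·S − ½Σα_i² = 5.5² − ½·15.13 = 22.685.
Planner sets s_i = Σα_j = 5.5 for every i, so S^SO = 2·5.5 = 11.
W^SO = (Σα)·S^SO − ½·2·(Σα)² = (2/2)·5.5² = 30.25.
Deadweight loss = W^SO − W^NE = 7.565.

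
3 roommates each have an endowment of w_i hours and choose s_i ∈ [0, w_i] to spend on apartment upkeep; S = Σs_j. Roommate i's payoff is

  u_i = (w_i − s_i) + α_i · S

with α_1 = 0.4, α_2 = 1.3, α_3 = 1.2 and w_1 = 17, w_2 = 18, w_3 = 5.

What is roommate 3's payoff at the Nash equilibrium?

∂u_i/∂s_i = α_i − 1, so roommate i contributes w_i if α_i > 1, else 0.
α_i > 1 for i ∈ {2, 3}; NE contributions (0, 18, 5), S = 23.
u_3 = (5 − 5) + 1.2·23 = 27.6.

27.6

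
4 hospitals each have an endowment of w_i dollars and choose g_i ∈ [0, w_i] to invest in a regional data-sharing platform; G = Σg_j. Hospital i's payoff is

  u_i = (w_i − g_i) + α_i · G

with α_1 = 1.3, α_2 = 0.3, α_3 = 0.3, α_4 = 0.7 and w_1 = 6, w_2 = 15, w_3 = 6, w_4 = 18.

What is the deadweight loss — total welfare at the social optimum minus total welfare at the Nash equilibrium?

62.4

∂u_i/∂g_i = α_i − 1, so hospital i contributes w_i if α_i > 1, else 0.
α_i > 1 for i ∈ {1}; NE contributions (6, 0, 0, 0), G = 6.
W^NE = Σw_i − G^NE + (Σα_i)·G^NE = 45 + 1.6·6 = 54.6.
Planner: ∂(Σu_j)/∂g_i = Σα_j − 1 = 1.6 > 0, so everyone contributes w_i; G^SO = 45, W^SO = 45 + 1.6·45 = 117.
Deadweight loss = 62.4.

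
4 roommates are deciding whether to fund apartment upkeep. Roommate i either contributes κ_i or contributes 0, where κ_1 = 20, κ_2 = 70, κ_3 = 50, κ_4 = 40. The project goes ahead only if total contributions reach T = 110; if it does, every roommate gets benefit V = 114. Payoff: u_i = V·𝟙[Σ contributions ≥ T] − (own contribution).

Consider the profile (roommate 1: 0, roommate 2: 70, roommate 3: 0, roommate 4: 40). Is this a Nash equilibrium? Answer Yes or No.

Yes

Total = 110 ≥ 110: provided.
Roommate 1 (pledges 0, payoff 114): pledging 20 → total 130, payoff 94. No gain.
Roommate 2 (pledges 70, payoff 44): dropping to 0 → total 40, payoff 0. No gain.
Roommate 3 (pledges 0, payoff 114): pledging 50 → total 160, payoff 64. No gain.
Roommate 4 (pledges 40, payoff 74): dropping to 0 → total 70, payoff 0. No gain.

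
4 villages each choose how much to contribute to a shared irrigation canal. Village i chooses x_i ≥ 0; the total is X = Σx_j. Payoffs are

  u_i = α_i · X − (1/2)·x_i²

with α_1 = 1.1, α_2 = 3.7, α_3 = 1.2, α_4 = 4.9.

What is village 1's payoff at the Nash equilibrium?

Village i's FOC: ∂u_i/∂x_i = α_i − x_i = 0, so x_i* = α_i.
NE contributions = (1.1, 3.7, 1.2, 4.9); X = 10.9.
u_1 = α_1·X − ½·(x_1)² = 1.1·10.9 − ½·1.1² = 11.385.

11.385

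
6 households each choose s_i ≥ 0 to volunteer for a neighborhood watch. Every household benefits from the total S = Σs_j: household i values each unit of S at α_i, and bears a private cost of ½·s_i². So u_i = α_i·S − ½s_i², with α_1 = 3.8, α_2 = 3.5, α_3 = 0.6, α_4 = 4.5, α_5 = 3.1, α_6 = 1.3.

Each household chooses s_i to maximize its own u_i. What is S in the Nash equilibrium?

16.8

Household i's FOC: ∂u_i/∂s_i = α_i − s_i = 0, so s_i* = α_i.
NE contributions = (3.8, 3.5, 0.6, 4.5, 3.1, 1.3); S = 16.8.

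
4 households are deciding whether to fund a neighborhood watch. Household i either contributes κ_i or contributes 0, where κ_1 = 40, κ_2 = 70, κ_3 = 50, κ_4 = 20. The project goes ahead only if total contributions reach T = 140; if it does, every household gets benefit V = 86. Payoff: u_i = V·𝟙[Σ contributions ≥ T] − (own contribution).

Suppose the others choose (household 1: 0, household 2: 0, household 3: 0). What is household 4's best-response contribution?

Others' total = 0. Even contributing 20 gives 20 < 140: no benefit either way.
Best response: 0.

0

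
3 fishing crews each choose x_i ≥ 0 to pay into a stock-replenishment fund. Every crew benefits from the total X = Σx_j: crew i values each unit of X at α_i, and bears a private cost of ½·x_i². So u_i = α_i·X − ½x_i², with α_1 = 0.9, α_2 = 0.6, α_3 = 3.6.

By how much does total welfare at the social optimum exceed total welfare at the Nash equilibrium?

Crew i's FOC: ∂u_i/∂x_i = α_i − x_i = 0, so x_i* = α_i.
NE contributions = (0.9, 0.6, 3.6); X = 5.1.
W^NE = (Σα)·X − ½Σα_i² = 5.1² − ½·14.13 = 18.945.
Planner sets x_i = Σα_j = 5.1 for every i, so X^SO = 3·5.1 = 15.3.
W^SO = (Σα)·X^SO − ½·3·(Σα)² = (3/2)·5.1² = 39.015.
Deadweight loss = W^SO − W^NE = 20.07.

20.07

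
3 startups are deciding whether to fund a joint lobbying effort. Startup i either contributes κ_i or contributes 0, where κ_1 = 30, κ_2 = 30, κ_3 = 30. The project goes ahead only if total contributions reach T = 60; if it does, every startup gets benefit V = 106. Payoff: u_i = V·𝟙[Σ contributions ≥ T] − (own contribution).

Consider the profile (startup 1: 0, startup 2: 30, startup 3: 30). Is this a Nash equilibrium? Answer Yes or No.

Yes

Total = 60 ≥ 60: provided.
Startup 1 (pledges 0, payoff 106): pledging 30 → total 90, payoff 76. No gain.
Startup 2 (pledges 30, payoff 76): dropping to 0 → total 30, payoff 0. No gain.
Startup 3 (pledges 30, payoff 76): dropping to 0 → total 30, payoff 0. No gain.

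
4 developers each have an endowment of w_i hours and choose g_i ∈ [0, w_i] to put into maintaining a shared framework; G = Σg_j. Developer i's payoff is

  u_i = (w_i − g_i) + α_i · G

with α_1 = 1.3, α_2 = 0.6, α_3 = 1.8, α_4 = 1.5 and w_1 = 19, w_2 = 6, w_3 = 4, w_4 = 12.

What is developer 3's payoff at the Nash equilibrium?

63

∂u_i/∂g_i = α_i − 1, so developer i contributes w_i if α_i > 1, else 0.
α_i > 1 for i ∈ {1, 3, 4}; NE contributions (19, 0, 4, 12), G = 35.
u_3 = (4 − 4) + 1.8·35 = 63.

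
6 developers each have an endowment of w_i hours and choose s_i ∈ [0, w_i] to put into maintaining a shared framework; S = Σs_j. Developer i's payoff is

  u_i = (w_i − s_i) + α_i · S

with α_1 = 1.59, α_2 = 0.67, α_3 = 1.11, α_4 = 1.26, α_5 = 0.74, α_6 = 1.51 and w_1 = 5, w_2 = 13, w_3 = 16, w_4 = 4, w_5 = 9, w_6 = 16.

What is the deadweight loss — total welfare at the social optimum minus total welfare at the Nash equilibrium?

129.36

∂u_i/∂s_i = α_i − 1, so developer i contributes w_i if α_i > 1, else 0.
α_i > 1 for i ∈ {1, 3, 4, 6}; NE contributions (5, 0, 16, 4, 0, 16), S = 41.
W^NE = Σw_i − S^NE + (Σα_i)·S^NE = 63 + 5.88·41 = 304.08.
Planner: ∂(Σu_j)/∂s_i = Σα_j − 1 = 5.88 > 0, so everyone contributes w_i; S^SO = 63, W^SO = 63 + 5.88·63 = 433.44.
Deadweight loss = 129.36.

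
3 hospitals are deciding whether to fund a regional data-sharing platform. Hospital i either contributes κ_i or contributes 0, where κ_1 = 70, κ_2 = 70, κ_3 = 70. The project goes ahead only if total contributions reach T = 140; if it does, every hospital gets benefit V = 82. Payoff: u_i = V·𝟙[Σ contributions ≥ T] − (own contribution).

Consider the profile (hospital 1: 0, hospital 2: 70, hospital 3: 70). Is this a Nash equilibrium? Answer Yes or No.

Total = 140 ≥ 140: provided.
Hospital 1 (pledges 0, payoff 82): pledging 70 → total 210, payoff 12. No gain.
Hospital 2 (pledges 70, payoff 12): dropping to 0 → total 70, payoff 0. No gain.
Hospital 3 (pledges 70, payoff 12): dropping to 0 → total 70, payoff 0. No gain.

Yes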